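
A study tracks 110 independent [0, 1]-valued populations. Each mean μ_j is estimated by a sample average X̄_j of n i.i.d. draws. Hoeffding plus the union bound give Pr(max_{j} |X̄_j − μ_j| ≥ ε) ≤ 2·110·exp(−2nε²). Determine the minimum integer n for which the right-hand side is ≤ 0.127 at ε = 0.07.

761

Need 2·110·exp(−2nε²) ≤ 0.127, i.e. exp(−2nε²) ≤ 0.127/220.
So 2nε² ≥ ln(220/0.127) = 7.457196.
Hence n ≥ 7.457196/(2·0.07²) = 760.938.
The smallest integer n is 761.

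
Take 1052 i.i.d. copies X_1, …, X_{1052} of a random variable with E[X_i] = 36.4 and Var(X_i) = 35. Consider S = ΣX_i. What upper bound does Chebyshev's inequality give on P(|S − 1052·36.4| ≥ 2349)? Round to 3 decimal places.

0.007

Var(S) = n·Var(X_i) = 1052·35 = 36820.
Chebyshev: P(|S − 1052·36.4| ≥ 2349) ≤ Var(S)/2349² = 36820/5517801 = 0.0067.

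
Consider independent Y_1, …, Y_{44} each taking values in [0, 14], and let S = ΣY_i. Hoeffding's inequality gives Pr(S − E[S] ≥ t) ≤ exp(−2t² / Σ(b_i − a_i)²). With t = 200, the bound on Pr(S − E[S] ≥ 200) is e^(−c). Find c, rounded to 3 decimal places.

Σ(b_i − a_i)² = 44·(14)² = 8624.
c = 2t²/8624 = 2·200²/8624 = 9.2764.

9.276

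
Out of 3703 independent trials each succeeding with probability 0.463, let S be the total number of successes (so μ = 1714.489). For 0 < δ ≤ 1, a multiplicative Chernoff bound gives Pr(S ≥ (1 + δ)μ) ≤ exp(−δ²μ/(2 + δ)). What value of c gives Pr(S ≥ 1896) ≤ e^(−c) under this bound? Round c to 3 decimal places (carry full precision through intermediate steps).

9.125

Write 1896 = (1 + δ)μ, so δ = 1896/1714.489 − 1 = 0.1058689…
Then the exponent is δ²μ/(2 + δ) = (1896 − μ)² / (μ·(2 + δ)) = 9.125147.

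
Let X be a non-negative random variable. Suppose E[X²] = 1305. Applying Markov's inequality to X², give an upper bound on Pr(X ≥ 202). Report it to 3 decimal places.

Since X ≥ 0, the event {X ≥ 202} is the same as {X² ≥ 40804}.
Markov's inequality applied to X² gives Pr(X² ≥ 40804) ≤ E[X²]/40804 = 1305/40804 = 0.0320.

0.032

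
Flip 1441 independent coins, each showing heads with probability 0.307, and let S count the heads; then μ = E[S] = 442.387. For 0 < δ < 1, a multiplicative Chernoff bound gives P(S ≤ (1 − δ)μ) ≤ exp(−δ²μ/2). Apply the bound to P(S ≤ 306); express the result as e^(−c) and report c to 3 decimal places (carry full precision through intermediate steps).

Write 306 = (1 − δ)μ, so δ = 1 − 306/442.387 = 0.3082979…
Then the exponent is δ²μ/2 = (μ − 306)²/(2μ) = 21.023915.

21.024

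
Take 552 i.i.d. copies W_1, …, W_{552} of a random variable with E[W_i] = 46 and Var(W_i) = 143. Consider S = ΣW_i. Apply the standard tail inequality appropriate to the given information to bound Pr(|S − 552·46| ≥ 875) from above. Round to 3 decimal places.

0.103

With mean and variance of each term known, Chebyshev's inequality bounds the deviation of the sum (or sample mean).
Var(S) = n·Var(W_i) = 552·143 = 78936.
Chebyshev: Pr(|S − 552·46| ≥ 875) ≤ Var(S)/875² = 78936/765625 = 0.1031.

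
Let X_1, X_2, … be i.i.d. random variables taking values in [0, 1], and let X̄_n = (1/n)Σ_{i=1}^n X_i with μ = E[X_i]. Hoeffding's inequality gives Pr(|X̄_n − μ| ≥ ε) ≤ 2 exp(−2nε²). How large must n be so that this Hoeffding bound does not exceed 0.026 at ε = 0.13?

Require 2·exp(−2nε²) ≤ 0.026, i.e. 2nε² ≥ ln(2/0.026) = 4.342806.
So n ≥ 4.342806 / (2·0.13²) = 128.485.
The smallest integer n is 129.

129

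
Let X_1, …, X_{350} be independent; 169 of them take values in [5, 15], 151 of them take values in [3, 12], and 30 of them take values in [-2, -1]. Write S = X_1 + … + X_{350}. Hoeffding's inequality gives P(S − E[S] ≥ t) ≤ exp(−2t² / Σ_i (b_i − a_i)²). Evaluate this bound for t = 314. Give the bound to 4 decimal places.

Σ(b_i − a_i)² = 169·10² + 151·9² + 30·1² = 29161.
Exponent = 2·314² / 29161 = 6.76218.
Bound = exp(−6.76218) = 0.00116.

0.0012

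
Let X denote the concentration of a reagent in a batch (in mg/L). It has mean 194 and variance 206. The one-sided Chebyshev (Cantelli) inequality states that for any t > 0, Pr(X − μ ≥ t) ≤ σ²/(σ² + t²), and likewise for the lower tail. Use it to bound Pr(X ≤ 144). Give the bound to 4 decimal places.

0.0761

Here σ² = 206 and t = 50, so σ² + t² = 2706.
Cantelli's bound: 206/2706 = 0.0761.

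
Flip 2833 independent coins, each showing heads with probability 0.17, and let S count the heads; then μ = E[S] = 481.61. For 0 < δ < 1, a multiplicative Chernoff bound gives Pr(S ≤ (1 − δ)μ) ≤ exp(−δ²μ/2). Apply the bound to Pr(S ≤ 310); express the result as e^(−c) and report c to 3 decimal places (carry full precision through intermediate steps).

30.575

Write 310 = (1 − δ)μ, so δ = 1 − 310/481.61 = 0.3563257…
Then the exponent is δ²μ/2 = (μ − 310)²/(2μ) = 30.574523.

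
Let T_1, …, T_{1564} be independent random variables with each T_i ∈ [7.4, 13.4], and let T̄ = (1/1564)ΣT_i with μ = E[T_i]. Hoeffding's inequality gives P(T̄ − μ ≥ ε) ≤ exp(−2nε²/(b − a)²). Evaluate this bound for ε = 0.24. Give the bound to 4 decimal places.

Exponent: 2nε²/(b − a)² = 2·1564·0.24² / 6² = 5.00480.
Bound = exp(−5.00480) = 0.00671.

0.0067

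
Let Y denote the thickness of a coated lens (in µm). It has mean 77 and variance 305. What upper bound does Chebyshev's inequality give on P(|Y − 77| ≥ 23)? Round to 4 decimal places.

Chebyshev: P(|Y − μ| ≥ t) ≤ Var(Y)/t².
Bound = 305 / 529 = 0.5766.

0.5766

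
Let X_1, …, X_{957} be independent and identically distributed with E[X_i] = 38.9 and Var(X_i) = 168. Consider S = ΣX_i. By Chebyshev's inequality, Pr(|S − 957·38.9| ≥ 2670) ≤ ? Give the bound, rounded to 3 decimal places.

Var(S) = n·Var(X_i) = 957·168 = 160776.
Chebyshev: Pr(|S − 957·38.9| ≥ 2670) ≤ Var(S)/2670² = 160776/7128900 = 0.0226.

0.023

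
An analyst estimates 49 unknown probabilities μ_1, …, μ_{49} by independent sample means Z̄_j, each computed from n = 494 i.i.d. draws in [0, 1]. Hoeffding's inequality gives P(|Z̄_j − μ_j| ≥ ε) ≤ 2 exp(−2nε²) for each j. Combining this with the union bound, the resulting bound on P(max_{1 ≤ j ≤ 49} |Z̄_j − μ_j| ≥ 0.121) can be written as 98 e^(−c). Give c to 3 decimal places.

Union bound over the 49 events: P(max_{1 ≤ j ≤ 49} |Z̄_j − μ_j| ≥ 0.121) ≤ 49·2·exp(−2nε²) = 98 exp(−2·494·0.121²).
So c = 2·494·0.121² = 14.4653.

14.465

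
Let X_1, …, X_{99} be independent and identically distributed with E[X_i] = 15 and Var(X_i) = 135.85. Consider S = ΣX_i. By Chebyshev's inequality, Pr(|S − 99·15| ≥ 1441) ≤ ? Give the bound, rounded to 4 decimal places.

Var(S) = n·Var(X_i) = 99·135.85 = 13449.15.
Chebyshev: Pr(|S − 99·15| ≥ 1441) ≤ Var(S)/1441² = 13449.15/2076481 = 0.0065.

0.0065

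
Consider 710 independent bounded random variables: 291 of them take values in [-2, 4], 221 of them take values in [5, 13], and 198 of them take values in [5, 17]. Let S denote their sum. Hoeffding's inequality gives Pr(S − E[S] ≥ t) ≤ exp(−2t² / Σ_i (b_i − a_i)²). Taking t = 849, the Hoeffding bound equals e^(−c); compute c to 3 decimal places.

27.132

Σ(b_i − a_i)² = 291·6² + 221·8² + 198·12² = 53132.
c = 2t² / 53132 = 2·849² / 53132 = 27.1325.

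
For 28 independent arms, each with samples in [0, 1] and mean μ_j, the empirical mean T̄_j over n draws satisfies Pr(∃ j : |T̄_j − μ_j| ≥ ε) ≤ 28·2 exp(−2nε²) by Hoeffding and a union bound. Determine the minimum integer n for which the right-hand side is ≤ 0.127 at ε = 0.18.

94

Need 2·28·exp(−2nε²) ≤ 0.127, i.e. exp(−2nε²) ≤ 0.127/56.
So 2nε² ≥ ln(56/0.127) = 6.088920.
Hence n ≥ 6.088920/(2·0.18²) = 93.965.
The smallest integer n is 94.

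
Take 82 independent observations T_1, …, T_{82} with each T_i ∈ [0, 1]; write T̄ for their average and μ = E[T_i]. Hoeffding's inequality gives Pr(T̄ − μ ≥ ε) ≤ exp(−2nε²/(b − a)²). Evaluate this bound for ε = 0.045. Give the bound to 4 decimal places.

0.7174

Exponent: 2nε²/(b − a)² = 2·82·0.045² / 1² = 0.33210.
Bound = exp(−0.33210) = 0.71742.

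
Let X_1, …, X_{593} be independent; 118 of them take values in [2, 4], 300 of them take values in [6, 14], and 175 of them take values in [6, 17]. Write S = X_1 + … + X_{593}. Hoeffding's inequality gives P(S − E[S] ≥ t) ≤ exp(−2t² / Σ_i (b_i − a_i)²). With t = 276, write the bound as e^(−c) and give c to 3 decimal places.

3.730

Σ(b_i − a_i)² = 118·2² + 300·8² + 175·11² = 40847.
c = 2t² / 40847 = 2·276² / 40847 = 3.7298.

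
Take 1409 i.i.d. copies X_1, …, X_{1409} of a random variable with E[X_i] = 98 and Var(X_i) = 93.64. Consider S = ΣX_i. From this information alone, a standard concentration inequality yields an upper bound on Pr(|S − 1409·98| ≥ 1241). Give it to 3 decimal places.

With mean and variance of each term known, Chebyshev's inequality bounds the deviation of the sum (or sample mean).
Var(S) = n·Var(X_i) = 1409·93.64 = 131938.76.
Chebyshev: Pr(|S − 1409·98| ≥ 1241) ≤ Var(S)/1241² = 131938.76/1540081 = 0.0857.

0.086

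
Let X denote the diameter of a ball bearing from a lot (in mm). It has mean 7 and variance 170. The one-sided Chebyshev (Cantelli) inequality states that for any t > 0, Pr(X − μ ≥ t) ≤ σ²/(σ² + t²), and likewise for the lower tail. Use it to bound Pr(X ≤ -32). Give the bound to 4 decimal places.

0.1005

Here σ² = 170 and t = 39, so σ² + t² = 1691.
Cantelli's bound: 170/1691 = 0.1005.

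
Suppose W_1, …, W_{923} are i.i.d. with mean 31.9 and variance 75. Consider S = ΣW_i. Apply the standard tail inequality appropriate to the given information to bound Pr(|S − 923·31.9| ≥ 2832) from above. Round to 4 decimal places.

0.0086

With mean and variance of each term known, Chebyshev's inequality bounds the deviation of the sum (or sample mean).
Var(S) = n·Var(W_i) = 923·75 = 69225.
Chebyshev: Pr(|S − 923·31.9| ≥ 2832) ≤ Var(S)/2832² = 69225/8020224 = 0.0086.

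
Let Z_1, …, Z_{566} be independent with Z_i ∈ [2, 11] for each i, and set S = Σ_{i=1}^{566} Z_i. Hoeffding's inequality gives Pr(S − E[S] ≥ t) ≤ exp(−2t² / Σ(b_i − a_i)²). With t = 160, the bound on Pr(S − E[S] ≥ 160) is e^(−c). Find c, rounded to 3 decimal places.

1.117

Σ(b_i − a_i)² = 566·(9)² = 45846.
c = 2t²/45846 = 2·160²/45846 = 1.1168.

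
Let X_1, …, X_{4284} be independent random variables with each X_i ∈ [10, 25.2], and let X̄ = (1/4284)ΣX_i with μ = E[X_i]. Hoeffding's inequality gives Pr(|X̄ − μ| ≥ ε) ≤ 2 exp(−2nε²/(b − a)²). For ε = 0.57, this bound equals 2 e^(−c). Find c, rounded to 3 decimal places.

c = 2nε²/(b − a)² = 2·4284·0.57² / 15.2² = 12.0488.

12.049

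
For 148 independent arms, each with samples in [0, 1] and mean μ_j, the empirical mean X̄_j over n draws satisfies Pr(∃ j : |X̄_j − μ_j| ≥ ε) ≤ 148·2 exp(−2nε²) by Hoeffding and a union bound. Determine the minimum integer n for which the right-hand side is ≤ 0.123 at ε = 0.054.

Need 2·148·exp(−2nε²) ≤ 0.123, i.e. exp(−2nε²) ≤ 0.123/296.
So 2nε² ≥ ln(296/0.123) = 7.785930.
Hence n ≥ 7.785930/(2·0.054²) = 1335.036.
The smallest integer n is 1336.

1336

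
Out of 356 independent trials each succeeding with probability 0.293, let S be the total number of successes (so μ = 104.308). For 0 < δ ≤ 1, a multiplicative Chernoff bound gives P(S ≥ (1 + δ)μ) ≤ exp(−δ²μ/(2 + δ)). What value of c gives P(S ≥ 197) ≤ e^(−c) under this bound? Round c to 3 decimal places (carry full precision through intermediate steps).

28.515

Write 197 = (1 + δ)μ, so δ = 197/104.308 − 1 = 0.8886375…
Then the exponent is δ²μ/(2 + δ) = (197 − μ)² / (μ·(2 + δ)) = 28.515031.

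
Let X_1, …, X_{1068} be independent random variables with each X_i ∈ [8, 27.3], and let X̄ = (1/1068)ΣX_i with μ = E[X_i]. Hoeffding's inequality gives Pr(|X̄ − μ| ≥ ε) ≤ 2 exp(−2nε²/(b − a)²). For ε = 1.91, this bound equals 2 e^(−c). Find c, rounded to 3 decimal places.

20.920

c = 2nε²/(b − a)² = 2·1068·1.91² / 19.3² = 20.9196.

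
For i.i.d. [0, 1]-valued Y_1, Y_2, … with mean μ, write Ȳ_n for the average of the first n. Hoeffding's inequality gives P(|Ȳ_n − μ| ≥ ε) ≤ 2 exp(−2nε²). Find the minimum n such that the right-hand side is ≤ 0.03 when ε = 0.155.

88

Require 2·exp(−2nε²) ≤ 0.03, i.e. 2nε² ≥ ln(2/0.03) = 4.199705.
So n ≥ 4.199705 / (2·0.155²) = 87.403.
The smallest integer n is 88.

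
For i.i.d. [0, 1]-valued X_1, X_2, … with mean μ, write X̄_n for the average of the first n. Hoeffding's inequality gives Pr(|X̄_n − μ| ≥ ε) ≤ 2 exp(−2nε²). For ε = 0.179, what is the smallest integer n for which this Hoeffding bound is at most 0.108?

46

Require 2·exp(−2nε²) ≤ 0.108, i.e. 2nε² ≥ ln(2/0.108) = 2.918771.
So n ≥ 2.918771 / (2·0.179²) = 45.547.
The smallest integer n is 46.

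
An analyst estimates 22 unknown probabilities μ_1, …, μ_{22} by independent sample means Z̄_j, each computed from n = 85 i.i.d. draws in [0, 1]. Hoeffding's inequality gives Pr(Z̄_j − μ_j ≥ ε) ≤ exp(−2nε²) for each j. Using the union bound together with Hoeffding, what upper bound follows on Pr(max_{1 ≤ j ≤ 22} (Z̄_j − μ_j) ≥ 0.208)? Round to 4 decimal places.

Per-experiment Hoeffding bound: exp(−2·85·0.208²) = exp(−7.35488) = 0.00063946.
Union bound over 22 events: 22·0.00063946 = 0.01407.

0.0141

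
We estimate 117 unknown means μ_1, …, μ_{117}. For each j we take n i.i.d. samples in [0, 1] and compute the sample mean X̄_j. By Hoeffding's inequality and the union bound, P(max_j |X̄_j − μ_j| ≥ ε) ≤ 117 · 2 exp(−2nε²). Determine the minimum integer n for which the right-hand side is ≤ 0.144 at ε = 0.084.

524

Need 2·117·exp(−2nε²) ≤ 0.144, i.e. exp(−2nε²) ≤ 0.144/234.
So 2nε² ≥ ln(234/0.144) = 7.393263.
Hence n ≥ 7.393263/(2·0.084²) = 523.899.
The smallest integer n is 524.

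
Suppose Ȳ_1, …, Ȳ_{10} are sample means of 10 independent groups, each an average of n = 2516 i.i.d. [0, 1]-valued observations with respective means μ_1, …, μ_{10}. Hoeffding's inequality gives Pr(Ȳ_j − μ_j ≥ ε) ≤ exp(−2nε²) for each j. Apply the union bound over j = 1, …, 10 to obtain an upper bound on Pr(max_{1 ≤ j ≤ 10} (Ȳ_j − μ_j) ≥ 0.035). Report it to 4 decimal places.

Per-experiment Hoeffding bound: exp(−2·2516·0.035²) = exp(−6.16420) = 0.0021034.
Union bound over 10 events: 10·0.0021034 = 0.02103.

0.0210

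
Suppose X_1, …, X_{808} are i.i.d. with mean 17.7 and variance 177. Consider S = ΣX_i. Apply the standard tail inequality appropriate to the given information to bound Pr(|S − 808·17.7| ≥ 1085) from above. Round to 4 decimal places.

0.1215

With mean and variance of each term known, Chebyshev's inequality bounds the deviation of the sum (or sample mean).
Var(S) = n·Var(X_i) = 808·177 = 143016.
Chebyshev: Pr(|S − 808·17.7| ≥ 1085) ≤ Var(S)/1085² = 143016/1177225 = 0.1215.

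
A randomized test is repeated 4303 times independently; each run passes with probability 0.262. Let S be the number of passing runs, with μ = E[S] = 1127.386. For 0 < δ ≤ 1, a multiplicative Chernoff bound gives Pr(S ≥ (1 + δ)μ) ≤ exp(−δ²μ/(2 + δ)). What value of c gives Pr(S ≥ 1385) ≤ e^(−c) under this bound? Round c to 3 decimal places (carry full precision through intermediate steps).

Write 1385 = (1 + δ)μ, so δ = 1385/1127.386 − 1 = 0.2285056…
Then the exponent is δ²μ/(2 + δ) = (1385 − μ)² / (μ·(2 + δ)) = 26.415118.

26.415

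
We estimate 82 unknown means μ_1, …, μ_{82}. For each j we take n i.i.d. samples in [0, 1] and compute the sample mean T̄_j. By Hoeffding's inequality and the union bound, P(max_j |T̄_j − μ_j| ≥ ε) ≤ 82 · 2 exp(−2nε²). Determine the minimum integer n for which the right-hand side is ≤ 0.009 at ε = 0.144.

237

Need 2·82·exp(−2nε²) ≤ 0.009, i.e. exp(−2nε²) ≤ 0.009/164.
So 2nε² ≥ ln(164/0.009) = 9.810397.
Hence n ≥ 9.810397/(2·0.144²) = 236.555.
The smallest integer n is 237.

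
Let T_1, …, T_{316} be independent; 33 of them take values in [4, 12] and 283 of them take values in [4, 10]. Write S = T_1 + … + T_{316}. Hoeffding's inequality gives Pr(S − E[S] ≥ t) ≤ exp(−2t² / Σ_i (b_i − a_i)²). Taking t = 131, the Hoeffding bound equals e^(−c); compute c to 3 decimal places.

Σ(b_i − a_i)² = 33·8² + 283·6² = 12300.
c = 2t² / 12300 = 2·131² / 12300 = 2.7904.

2.790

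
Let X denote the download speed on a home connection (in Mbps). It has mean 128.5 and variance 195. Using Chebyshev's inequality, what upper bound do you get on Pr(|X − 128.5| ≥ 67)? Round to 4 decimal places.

0.0434

Chebyshev: Pr(|X − μ| ≥ t) ≤ Var(X)/t².
Bound = 195 / 4489 = 0.0434.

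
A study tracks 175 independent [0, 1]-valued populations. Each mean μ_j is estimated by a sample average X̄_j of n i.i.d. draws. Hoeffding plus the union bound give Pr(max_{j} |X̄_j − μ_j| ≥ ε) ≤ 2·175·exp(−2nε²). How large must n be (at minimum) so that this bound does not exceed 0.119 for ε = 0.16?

Need 2·175·exp(−2nε²) ≤ 0.119, i.e. exp(−2nε²) ≤ 0.119/350.
So 2nε² ≥ ln(350/0.119) = 7.986565.
Hence n ≥ 7.986565/(2·0.16²) = 155.988.
The smallest integer n is 156.

156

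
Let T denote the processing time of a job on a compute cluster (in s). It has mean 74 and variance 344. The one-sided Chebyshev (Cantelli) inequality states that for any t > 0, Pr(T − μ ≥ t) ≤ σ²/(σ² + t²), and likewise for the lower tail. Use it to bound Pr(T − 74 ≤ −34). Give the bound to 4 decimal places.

0.2293

Here σ² = 344 and t = 34, so σ² + t² = 1500.
Cantelli's bound: 344/1500 = 0.2293.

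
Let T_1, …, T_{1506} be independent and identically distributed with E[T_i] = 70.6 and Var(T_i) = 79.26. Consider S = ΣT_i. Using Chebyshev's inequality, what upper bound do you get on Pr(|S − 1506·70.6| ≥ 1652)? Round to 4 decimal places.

Var(S) = n·Var(T_i) = 1506·79.26 = 119365.56.
Chebyshev: Pr(|S − 1506·70.6| ≥ 1652) ≤ Var(S)/1652² = 119365.56/2729104 = 0.0437.

0.0437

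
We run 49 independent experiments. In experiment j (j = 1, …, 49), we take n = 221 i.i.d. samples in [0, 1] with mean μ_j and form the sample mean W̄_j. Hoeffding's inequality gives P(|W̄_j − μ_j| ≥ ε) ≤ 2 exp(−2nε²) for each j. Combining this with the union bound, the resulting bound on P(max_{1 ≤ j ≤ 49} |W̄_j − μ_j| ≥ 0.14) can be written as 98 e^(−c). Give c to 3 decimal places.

8.663

Union bound over the 49 events: P(max_{1 ≤ j ≤ 49} |W̄_j − μ_j| ≥ 0.14) ≤ 49·2·exp(−2nε²) = 98 exp(−2·221·0.14²).
So c = 2·221·0.14² = 8.6632.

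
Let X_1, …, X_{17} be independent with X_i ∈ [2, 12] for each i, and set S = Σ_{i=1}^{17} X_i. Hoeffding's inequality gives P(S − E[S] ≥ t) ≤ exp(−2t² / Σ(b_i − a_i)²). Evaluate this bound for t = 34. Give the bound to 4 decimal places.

Σ(b_i − a_i)² = 17·(10)² = 1700.
Exponent = 2·34²/1700 = 1.3600.
Bound = exp(−1.3600) = 0.25666.

0.2567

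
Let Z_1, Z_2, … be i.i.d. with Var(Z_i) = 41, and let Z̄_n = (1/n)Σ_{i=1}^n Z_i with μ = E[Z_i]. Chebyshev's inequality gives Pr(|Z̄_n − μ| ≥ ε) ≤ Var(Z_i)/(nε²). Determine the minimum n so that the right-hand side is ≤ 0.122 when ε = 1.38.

177

Require 41/(n·1.38²) ≤ 0.122, i.e. n ≥ 41/(0.122·1.38²) = 176.468.
The smallest integer n is 177.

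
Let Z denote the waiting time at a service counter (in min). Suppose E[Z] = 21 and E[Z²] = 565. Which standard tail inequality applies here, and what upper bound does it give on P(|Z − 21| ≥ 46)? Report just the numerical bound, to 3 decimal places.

0.059

The first two moments determine the variance, so Chebyshev's inequality is the sharpest standard bound available.
Var(Z) = E[Z²] − (E[Z])² = 565 − 441 = 124.
Chebyshev's inequality: P(|Z − μ| ≥ t) ≤ Var(Z)/t² = 124/2116 = 0.0586.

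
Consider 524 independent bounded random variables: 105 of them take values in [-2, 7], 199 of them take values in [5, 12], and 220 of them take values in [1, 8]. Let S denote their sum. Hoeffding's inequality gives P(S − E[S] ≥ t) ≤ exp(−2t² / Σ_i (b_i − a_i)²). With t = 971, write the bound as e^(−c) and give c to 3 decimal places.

64.943

Σ(b_i − a_i)² = 105·9² + 199·7² + 220·7² = 29036.
c = 2t² / 29036 = 2·971² / 29036 = 64.9429.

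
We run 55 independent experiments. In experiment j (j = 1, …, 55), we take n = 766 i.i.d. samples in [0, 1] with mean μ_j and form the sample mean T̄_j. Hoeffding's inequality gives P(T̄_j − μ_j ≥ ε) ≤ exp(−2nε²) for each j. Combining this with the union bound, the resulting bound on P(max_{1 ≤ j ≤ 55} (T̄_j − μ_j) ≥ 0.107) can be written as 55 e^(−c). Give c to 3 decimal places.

17.540

Union bound over the 55 events: P(max_{1 ≤ j ≤ 55} (T̄_j − μ_j) ≥ 0.107) ≤ 55·exp(−2nε²) = 55 exp(−2·766·0.107²).
So c = 2·766·0.107² = 17.5399.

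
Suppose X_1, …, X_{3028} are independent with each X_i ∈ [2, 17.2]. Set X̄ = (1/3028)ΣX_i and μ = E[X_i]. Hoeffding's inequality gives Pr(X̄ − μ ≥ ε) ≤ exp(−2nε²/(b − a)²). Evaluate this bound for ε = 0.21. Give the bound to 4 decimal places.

0.3148

Exponent: 2nε²/(b − a)² = 2·3028·0.21² / 15.2² = 1.15595.
Bound = exp(−1.15595) = 0.31476.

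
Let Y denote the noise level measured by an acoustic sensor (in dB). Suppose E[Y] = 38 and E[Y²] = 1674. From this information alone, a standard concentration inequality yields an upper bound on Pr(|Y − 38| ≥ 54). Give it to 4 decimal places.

The first two moments determine the variance, so Chebyshev's inequality is the sharpest standard bound available.
Var(Y) = E[Y²] − (E[Y])² = 1674 − 1444 = 230.
Chebyshev's inequality: Pr(|Y − μ| ≥ t) ≤ Var(Y)/t² = 230/2916 = 0.0789.

0.0789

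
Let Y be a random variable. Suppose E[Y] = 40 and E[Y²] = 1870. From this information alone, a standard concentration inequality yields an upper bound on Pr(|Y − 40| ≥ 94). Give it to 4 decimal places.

The first two moments determine the variance, so Chebyshev's inequality is the sharpest standard bound available.
Var(Y) = E[Y²] − (E[Y])² = 1870 − 1600 = 270.
Chebyshev's inequality: Pr(|Y − μ| ≥ t) ≤ Var(Y)/t² = 270/8836 = 0.0306.

0.0306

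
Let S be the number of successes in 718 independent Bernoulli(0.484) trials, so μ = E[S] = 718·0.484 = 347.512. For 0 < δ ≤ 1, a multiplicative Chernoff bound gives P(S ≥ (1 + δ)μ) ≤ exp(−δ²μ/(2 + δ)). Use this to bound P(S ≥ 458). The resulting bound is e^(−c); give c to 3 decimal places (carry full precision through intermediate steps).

15.155

Write 458 = (1 + δ)μ, so δ = 458/347.512 − 1 = 0.3179401…
Then the exponent is δ²μ/(2 + δ) = (458 − μ)² / (μ·(2 + δ)) = 15.155079.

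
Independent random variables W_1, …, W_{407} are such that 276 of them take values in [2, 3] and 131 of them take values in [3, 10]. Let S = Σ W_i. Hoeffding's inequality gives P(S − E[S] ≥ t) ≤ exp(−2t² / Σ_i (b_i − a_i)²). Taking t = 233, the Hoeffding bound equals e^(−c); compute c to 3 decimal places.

16.218

Σ(b_i − a_i)² = 276·1² + 131·7² = 6695.
c = 2t² / 6695 = 2·233² / 6695 = 16.2178.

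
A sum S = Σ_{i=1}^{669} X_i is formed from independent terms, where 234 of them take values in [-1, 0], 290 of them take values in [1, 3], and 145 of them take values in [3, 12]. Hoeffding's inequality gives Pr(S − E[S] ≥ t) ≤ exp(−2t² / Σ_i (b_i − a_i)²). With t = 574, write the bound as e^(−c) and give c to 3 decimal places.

Σ(b_i − a_i)² = 234·1² + 290·2² + 145·9² = 13139.
c = 2t² / 13139 = 2·574² / 13139 = 50.1524.

50.152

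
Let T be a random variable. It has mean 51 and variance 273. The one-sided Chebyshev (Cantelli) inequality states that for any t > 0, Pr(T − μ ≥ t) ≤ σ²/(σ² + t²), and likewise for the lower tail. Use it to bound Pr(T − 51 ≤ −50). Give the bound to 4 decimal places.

0.0984

Here σ² = 273 and t = 50, so σ² + t² = 2773.
Cantelli's bound: 273/2773 = 0.0984.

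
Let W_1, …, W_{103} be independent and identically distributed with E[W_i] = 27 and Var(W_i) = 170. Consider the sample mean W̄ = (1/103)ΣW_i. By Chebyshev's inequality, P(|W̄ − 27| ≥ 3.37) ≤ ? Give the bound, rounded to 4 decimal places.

Var(W̄) = Var(W_i)/n = 170/103 = 1.6505.
Chebyshev: P(|W̄ − 27| ≥ 3.37) ≤ Var(W̄)/(3.37)² = 170/(103·3.37²) = 0.1453.

0.1453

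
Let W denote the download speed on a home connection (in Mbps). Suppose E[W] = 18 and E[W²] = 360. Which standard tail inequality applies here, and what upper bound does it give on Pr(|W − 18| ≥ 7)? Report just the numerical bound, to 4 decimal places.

0.7347

The first two moments determine the variance, so Chebyshev's inequality is the sharpest standard bound available.
Var(W) = E[W²] − (E[W])² = 360 − 324 = 36.
Chebyshev's inequality: Pr(|W − μ| ≥ t) ≤ Var(W)/t² = 36/49 = 0.7347.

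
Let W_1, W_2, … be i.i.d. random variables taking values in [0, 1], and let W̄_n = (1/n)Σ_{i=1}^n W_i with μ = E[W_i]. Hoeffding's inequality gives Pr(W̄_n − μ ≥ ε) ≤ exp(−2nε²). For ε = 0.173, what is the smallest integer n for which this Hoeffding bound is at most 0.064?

46

Require exp(−2nε²) ≤ 0.064, i.e. 2nε² ≥ ln(1/0.064) = 2.748872.
So n ≥ 2.748872 / (2·0.173²) = 45.923.
The smallest integer n is 46.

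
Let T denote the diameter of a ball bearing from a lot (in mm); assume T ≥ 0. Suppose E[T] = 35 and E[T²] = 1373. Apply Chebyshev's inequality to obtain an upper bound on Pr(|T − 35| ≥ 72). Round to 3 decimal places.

Var(T) = E[T²] − (E[T])² = 1373 − 1225 = 148.
Chebyshev's inequality: Pr(|T − μ| ≥ t) ≤ Var(T)/t² = 148/5184 = 0.0285.

0.029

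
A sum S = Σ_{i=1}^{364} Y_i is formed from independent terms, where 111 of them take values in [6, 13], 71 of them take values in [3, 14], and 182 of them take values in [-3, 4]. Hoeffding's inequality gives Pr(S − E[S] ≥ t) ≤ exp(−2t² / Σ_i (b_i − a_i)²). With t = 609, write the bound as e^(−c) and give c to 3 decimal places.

32.324

Σ(b_i − a_i)² = 111·7² + 71·11² + 182·7² = 22948.
c = 2t² / 22948 = 2·609² / 22948 = 32.3236.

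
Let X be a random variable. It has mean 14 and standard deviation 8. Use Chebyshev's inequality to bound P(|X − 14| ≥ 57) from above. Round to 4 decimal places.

0.0197

Chebyshev: P(|X − μ| ≥ t) ≤ Var(X)/t².
Var(X) = σ² = 8² = 64.
Bound = 64 / 3249 = 0.0197.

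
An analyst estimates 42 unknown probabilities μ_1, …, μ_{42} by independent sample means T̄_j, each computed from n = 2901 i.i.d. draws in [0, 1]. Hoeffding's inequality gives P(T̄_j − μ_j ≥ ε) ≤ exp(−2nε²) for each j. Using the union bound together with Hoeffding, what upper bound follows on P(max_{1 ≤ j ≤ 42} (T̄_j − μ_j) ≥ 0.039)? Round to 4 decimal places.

0.0062

Per-experiment Hoeffding bound: exp(−2·2901·0.039²) = exp(−8.82484) = 0.00014703.
Union bound over 42 events: 42·0.00014703 = 0.00618.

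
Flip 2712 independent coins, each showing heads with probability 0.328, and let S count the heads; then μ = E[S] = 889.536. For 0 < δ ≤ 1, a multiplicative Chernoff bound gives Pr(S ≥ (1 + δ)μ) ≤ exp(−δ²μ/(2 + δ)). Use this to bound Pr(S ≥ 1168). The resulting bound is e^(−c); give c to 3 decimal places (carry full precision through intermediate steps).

37.687

Write 1168 = (1 + δ)μ, so δ = 1168/889.536 − 1 = 0.3130441…
Then the exponent is δ²μ/(2 + δ) = (1168 − μ)² / (μ·(2 + δ)) = 37.686922.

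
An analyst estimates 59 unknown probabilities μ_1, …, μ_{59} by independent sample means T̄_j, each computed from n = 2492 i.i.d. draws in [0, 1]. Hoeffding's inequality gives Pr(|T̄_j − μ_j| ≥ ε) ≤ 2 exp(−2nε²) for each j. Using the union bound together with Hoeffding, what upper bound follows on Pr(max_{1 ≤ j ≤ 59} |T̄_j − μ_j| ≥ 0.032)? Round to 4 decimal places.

Per-experiment Hoeffding bound: 2·exp(−2·2492·0.032²) = 2·exp(−5.10362) = 0.012149.
Union bound over 59 events: 59·0.012149 = 0.71682.

0.7168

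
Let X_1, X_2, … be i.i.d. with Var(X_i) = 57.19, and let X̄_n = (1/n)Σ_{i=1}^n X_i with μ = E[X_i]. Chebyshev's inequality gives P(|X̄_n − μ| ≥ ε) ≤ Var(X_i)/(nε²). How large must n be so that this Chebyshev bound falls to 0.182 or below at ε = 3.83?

Require 57.19/(n·3.83²) ≤ 0.182, i.e. n ≥ 57.19/(0.182·3.83²) = 21.422.
The smallest integer n is 22.

22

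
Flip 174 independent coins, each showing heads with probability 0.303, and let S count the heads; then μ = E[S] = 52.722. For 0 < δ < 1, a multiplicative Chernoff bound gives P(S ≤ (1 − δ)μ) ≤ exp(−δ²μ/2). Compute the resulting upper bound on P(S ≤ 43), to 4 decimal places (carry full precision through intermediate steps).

0.4080

Write 43 = (1 − δ)μ, so δ = 1 − 43/52.722 = 0.1844012…
Then the exponent is δ²μ/2 = (μ − 43)²/(2μ) = 0.896374.
Bound = exp(−0.896374) = 0.40805.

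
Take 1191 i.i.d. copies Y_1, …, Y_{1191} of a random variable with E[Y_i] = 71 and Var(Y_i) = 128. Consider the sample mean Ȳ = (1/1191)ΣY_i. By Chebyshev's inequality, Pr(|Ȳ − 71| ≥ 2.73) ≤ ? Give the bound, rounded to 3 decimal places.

0.014

Var(Ȳ) = Var(Y_i)/n = 128/1191 = 0.10747.
Chebyshev: Pr(|Ȳ − 71| ≥ 2.73) ≤ Var(Ȳ)/(2.73)² = 128/(1191·2.73²) = 0.0144.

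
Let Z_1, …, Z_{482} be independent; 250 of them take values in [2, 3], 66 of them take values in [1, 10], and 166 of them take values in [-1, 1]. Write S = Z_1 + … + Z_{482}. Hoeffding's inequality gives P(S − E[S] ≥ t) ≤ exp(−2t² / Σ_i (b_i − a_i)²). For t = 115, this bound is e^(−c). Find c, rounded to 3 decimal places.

Σ(b_i − a_i)² = 250·1² + 66·9² + 166·2² = 6260.
c = 2t² / 6260 = 2·115² / 6260 = 4.2252.

4.225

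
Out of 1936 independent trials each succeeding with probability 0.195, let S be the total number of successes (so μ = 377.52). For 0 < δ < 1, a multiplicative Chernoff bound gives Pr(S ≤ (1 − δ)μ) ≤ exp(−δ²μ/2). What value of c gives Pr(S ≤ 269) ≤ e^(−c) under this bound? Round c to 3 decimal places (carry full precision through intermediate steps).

Write 269 = (1 − δ)μ, so δ = 1 − 269/377.52 = 0.287455…
Then the exponent is δ²μ/2 = (μ − 269)²/(2μ) = 15.597307.

15.597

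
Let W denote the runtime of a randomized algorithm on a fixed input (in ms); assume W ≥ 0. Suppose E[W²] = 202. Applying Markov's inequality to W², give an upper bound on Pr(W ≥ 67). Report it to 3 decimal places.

0.045

Since W ≥ 0, the event {W ≥ 67} is the same as {W² ≥ 4489}.
Markov's inequality applied to W² gives Pr(W² ≥ 4489) ≤ E[W²]/4489 = 202/4489 = 0.0450.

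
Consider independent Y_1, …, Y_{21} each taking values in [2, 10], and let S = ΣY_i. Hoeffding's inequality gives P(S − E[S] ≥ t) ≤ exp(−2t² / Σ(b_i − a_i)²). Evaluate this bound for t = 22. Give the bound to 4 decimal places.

0.4866

Σ(b_i − a_i)² = 21·(8)² = 1344.
Exponent = 2·22²/1344 = 0.7202.
Bound = exp(−0.7202) = 0.48664.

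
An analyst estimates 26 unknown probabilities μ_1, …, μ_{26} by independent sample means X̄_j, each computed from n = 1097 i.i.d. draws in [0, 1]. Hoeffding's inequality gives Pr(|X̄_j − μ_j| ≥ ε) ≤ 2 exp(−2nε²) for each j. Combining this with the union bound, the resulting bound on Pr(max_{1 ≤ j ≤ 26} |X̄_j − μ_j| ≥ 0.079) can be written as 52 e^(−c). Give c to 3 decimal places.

Union bound over the 26 events: Pr(max_{1 ≤ j ≤ 26} |X̄_j − μ_j| ≥ 0.079) ≤ 26·2·exp(−2nε²) = 52 exp(−2·1097·0.079²).
So c = 2·1097·0.079² = 13.6928.

13.693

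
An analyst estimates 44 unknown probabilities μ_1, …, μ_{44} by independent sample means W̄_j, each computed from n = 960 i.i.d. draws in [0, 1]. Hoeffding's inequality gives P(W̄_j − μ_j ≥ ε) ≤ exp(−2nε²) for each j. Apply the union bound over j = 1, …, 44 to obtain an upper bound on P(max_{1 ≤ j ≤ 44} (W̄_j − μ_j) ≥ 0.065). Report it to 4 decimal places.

0.0132

Per-experiment Hoeffding bound: exp(−2·960·0.065²) = exp(−8.11200) = 0.00029992.
Union bound over 44 events: 44·0.00029992 = 0.01320.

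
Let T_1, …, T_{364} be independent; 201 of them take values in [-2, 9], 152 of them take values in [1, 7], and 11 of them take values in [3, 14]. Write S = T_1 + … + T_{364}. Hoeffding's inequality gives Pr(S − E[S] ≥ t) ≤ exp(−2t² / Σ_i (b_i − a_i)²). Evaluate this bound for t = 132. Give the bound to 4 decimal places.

0.3264

Σ(b_i − a_i)² = 201·11² + 152·6² + 11·11² = 31124.
Exponent = 2·132² / 31124 = 1.11965.
Bound = exp(−1.11965) = 0.32639.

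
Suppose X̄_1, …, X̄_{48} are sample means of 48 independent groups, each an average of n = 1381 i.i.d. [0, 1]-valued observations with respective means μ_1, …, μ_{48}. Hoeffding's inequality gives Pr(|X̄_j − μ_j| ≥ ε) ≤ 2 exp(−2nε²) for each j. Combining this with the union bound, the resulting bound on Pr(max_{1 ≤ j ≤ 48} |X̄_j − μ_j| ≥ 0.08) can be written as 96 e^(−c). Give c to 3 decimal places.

17.677

Union bound over the 48 events: Pr(max_{1 ≤ j ≤ 48} |X̄_j − μ_j| ≥ 0.08) ≤ 48·2·exp(−2nε²) = 96 exp(−2·1381·0.08²).
So c = 2·1381·0.08² = 17.6768.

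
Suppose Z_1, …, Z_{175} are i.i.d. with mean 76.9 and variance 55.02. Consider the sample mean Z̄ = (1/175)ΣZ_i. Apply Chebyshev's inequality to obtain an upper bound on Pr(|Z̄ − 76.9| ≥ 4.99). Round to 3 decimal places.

0.013

Var(Z̄) = Var(Z_i)/n = 55.02/175 = 0.3144.
Chebyshev: Pr(|Z̄ − 76.9| ≥ 4.99) ≤ Var(Z̄)/(4.99)² = 55.02/(175·4.99²) = 0.0126.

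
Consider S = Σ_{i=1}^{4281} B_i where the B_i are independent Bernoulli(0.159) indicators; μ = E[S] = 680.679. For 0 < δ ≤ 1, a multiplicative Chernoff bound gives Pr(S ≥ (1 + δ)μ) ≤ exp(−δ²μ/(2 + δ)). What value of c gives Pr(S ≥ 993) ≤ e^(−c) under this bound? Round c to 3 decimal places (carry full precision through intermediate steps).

Write 993 = (1 + δ)μ, so δ = 993/680.679 − 1 = 0.4588374…
Then the exponent is δ²μ/(2 + δ) = (993 − μ)² / (μ·(2 + δ)) = 58.281431.

58.281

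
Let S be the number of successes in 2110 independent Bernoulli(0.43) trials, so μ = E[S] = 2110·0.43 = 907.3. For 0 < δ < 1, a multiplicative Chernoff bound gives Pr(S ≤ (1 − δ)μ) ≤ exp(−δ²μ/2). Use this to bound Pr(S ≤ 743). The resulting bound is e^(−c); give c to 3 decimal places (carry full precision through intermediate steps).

14.876

Write 743 = (1 − δ)μ, so δ = 1 − 743/907.3 = 0.1810867…
Then the exponent is δ²μ/2 = (μ − 743)²/(2μ) = 14.876276.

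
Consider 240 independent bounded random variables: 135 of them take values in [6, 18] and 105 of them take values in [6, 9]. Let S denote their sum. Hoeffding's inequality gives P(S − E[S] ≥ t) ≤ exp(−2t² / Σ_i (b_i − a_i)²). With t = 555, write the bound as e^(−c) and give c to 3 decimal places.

Σ(b_i − a_i)² = 135·12² + 105·3² = 20385.
c = 2t² / 20385 = 2·555² / 20385 = 30.2208.

30.221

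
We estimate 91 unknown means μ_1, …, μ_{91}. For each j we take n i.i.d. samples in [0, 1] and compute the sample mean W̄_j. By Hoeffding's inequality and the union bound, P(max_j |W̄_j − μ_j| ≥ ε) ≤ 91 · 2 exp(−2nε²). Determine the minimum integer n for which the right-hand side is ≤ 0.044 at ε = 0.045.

Need 2·91·exp(−2nε²) ≤ 0.044, i.e. exp(−2nε²) ≤ 0.044/182.
So 2nε² ≥ ln(182/0.044) = 8.327572.
Hence n ≥ 8.327572/(2·0.045²) = 2056.191.
The smallest integer n is 2057.

2057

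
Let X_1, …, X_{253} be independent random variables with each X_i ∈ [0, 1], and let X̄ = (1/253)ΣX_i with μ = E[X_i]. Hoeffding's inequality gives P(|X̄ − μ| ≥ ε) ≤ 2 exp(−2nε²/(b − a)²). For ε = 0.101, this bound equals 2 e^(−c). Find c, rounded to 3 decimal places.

5.162

c = 2nε²/(b − a)² = 2·253·0.101² / 1² = 5.1617.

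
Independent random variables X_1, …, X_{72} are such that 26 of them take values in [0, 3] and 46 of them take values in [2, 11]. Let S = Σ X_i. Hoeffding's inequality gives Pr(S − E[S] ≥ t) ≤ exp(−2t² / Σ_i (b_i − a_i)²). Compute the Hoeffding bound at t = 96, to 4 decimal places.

Σ(b_i − a_i)² = 26·3² + 46·9² = 3960.
Exponent = 2·96² / 3960 = 4.65455.
Bound = exp(−4.65455) = 0.00952.

0.0095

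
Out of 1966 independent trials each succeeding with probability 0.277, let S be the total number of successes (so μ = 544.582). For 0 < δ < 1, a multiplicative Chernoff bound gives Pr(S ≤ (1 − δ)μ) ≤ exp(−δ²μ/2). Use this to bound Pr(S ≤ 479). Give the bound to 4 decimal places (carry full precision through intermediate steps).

Write 479 = (1 − δ)μ, so δ = 1 − 479/544.582 = 0.1204263…
Then the exponent is δ²μ/2 = (μ − 479)²/(2μ) = 3.948899.
Bound = exp(−3.948899) = 0.01928.

0.0193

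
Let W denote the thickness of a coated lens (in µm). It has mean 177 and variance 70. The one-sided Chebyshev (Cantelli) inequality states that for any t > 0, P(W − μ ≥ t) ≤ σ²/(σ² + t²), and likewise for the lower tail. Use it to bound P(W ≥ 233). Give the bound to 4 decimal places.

0.0218

Here σ² = 70 and t = 56, so σ² + t² = 3206.
Cantelli's bound: 70/3206 = 0.0218.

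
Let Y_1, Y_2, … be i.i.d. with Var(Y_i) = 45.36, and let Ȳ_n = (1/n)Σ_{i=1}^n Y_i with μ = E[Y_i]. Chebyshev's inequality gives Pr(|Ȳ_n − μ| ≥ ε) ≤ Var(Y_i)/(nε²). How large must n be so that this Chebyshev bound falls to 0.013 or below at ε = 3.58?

Require 45.36/(n·3.58²) ≤ 0.013, i.e. n ≥ 45.36/(0.013·3.58²) = 272.247.
The smallest integer n is 273.

273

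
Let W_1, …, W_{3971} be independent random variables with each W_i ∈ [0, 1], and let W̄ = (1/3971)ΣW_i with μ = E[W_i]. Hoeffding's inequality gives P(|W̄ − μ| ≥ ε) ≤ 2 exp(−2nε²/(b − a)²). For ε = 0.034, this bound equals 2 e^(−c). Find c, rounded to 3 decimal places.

9.181

c = 2nε²/(b − a)² = 2·3971·0.034² / 1² = 9.1810.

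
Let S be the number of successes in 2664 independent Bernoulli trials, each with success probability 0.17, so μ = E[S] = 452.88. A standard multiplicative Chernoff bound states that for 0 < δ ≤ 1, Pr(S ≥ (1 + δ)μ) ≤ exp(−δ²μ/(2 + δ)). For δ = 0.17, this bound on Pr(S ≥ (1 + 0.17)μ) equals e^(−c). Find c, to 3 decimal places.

6.031

c = δ²μ/(2 + δ) = 0.17²·452.88/(2 + 0.17) = 6.0314.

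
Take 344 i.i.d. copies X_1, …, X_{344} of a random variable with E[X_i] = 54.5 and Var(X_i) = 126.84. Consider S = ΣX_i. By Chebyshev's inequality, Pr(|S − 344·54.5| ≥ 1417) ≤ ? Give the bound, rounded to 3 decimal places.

0.022

Var(S) = n·Var(X_i) = 344·126.84 = 43632.96.
Chebyshev: Pr(|S − 344·54.5| ≥ 1417) ≤ Var(S)/1417² = 43632.96/2007889 = 0.0217.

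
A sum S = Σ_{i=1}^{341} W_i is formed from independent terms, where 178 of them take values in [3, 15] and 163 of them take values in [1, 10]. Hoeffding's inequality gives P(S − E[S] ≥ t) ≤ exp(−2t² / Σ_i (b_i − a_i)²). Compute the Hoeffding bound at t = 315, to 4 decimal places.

Σ(b_i − a_i)² = 178·12² + 163·9² = 38835.
Exponent = 2·315² / 38835 = 5.11008.
Bound = exp(−5.11008) = 0.00604.

0.0060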